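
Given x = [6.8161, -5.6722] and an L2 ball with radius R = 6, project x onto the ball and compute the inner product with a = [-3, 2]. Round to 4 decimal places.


Step 1: Compute ||x|| (intermediates to 6 decimals).
||x|| = sqrt(6.8161^2 + (-5.6722)^2) = 8.867529
Step 2: Project.
Since ||x|| > R, scale = R/||x|| = 6/8.867529 = 0.676626, proj(x) = scale * x
proj(x) = [4.61195, -3.837958]
Step 3: Dot product.
a^T * proj(x) = -3*4.61195 + 2*(-3.837958) = -21.5118


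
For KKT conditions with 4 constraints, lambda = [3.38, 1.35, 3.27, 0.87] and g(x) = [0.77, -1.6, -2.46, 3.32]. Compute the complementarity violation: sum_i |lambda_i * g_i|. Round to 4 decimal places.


KKT complementary slackness check:
lambda_1 * g_1 = 3.38 * 0.77 = 2.6026
lambda_2 * g_2 = 1.35 * -1.6 = -2.16
lambda_3 * g_3 = 3.27 * -2.46 = -8.0442
lambda_4 * g_4 = 0.87 * 3.32 = 2.8884
Total violation = 2.6026 + 2.16 + 8.0442 + 2.8884 = 15.6952


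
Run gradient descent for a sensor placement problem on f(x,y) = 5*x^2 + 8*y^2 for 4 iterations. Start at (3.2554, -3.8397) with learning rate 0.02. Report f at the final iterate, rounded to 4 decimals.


Gradient descent on f(x,y) = 5*x^2 + 8*y^2.
Starting point: (3.2554, -3.8397), alpha = 0.02
Step 1: grad_x = 2*5*3.2554 = 32.554, grad_y = 2*8*-3.8397 = -61.4352
  x_1 = 3.2554 - 0.02*32.554 = 2.6043
  y_1 = -3.8397 - 0.02*-61.4352 = -2.611
Step 2: grad_x = 2*5*2.6043 = 26.0432, grad_y = 2*8*-2.611 = -41.7759
  x_2 = 2.6043 - 0.02*26.0432 = 2.0835
  y_2 = -2.611 - 0.02*-41.7759 = -1.7755
Step 3: grad_x = 2*5*2.0835 = 20.8346, grad_y = 2*8*-1.7755 = -28.4076
  x_3 = 2.0835 - 0.02*20.8346 = 1.6668
  y_3 = -1.7755 - 0.02*-28.4076 = -1.2073
Step 4: grad_x = 2*5*1.6668 = 16.6676, grad_y = 2*8*-1.2073 = -19.3172
  x_4 = 1.6668 - 0.02*16.6676 = 1.3334
  y_4 = -1.2073 - 0.02*-19.3172 = -0.821
f(1.3334, -0.821) = 5*1.3334^2 + 8*(-0.821)^2 = 14.282


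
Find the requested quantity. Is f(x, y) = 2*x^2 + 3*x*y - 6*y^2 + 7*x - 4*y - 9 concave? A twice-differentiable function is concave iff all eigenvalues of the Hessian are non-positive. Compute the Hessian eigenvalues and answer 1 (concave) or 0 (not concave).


The Hessian of f(x,y) = 2*x^2 + 3*x*y - 6*y^2 + 7*x - 4*y - 9 is:
H = [[4, 3], [3, -12]]
Trace = 4 - 12 = -8
Determinant = 4*-12 - (3)^2 = -57
Discriminant = (-8)^2 - 4*-57 = 292.0
Eigenvalues: lambda_1 = -12.544, lambda_2 = 4.544
The function is not concave.

0


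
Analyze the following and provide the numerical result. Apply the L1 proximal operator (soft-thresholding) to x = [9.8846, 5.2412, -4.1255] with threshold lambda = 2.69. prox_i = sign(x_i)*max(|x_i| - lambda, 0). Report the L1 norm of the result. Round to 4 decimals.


Soft-thresholding with lambda = 2.69:
prox(9.8846) = sign(9.8846)*max(|9.8846| - 2.69, 0) = 7.1946
prox(5.2412) = sign(5.2412)*max(|5.2412| - 2.69, 0) = 2.5512
prox(-4.1255) = sign(-4.1255)*max(|-4.1255| - 2.69, 0) = -1.4355
prox(x) = [7.1946, 2.5512, -1.4355]
||prox(x)||_1 = 7.1946 + 2.5512 + 1.4355 = 11.1813


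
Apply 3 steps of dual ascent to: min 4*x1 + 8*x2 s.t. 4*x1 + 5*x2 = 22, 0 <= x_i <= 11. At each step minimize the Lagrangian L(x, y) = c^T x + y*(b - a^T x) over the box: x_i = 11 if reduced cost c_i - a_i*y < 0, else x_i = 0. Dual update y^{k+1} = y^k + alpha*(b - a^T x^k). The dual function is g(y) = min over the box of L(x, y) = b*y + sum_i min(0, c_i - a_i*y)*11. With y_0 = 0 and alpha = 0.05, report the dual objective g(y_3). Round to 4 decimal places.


Dual ascent for LP: min 4*x1 + 8*x2, 4*x1 + 5*x2 = 22, 0 <= x_i <= 11
Step 1: y^k = 0.0, reduced costs: (4.0, 8.0)
  x^k = (0.0, 0.0), subgradient = b - a^T x = 22.0
  y^{k+1} = 0.0 + 0.05*22.0 = 1.1
Step 2: y^k = 1.1, reduced costs: (-0.4, 2.5)
  x^k = (11.0, 0.0), subgradient = b - a^T x = -22.0
  y^{k+1} = 1.1 + 0.05*-22.0 = 0.0
Step 3: y^k = 0.0, reduced costs: (4.0, 8.0)
  x^k = (0.0, 0.0), subgradient = b - a^T x = 22.0
  y^{k+1} = 0.0 + 0.05*22.0 = 1.1
Dual objective at y_3 = 1.1: reduced costs (-0.4, 2.5), box minimizer x = (11.0, 0.0)
g(y_3) = b*y + (c1 - a1*y)*x1 + (c2 - a2*y)*x2 = 22*1.1 + (-0.4)*11.0 + 2.5*0.0 = 24.2 - 4.4 + 0.0 = 19.8


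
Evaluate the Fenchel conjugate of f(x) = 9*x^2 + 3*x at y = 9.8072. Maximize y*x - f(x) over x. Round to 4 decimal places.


f*(y) = sup_x {y*x - a*x^2 - b*x} = sup_x {(y-b)*x - a*x^2}
FOC: (y - b) - 2a*x = 0 => x* = (y - b)/(2a)
x* = (9.8072 - 3)/(2*9) = 0.3782
f*(9.8072) = (y-b)^2/(4a) = (9.8072 - 3)^2/(4*9)
= 46.338/36 = 1.2872


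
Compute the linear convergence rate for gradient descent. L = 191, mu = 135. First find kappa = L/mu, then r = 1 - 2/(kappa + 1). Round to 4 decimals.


Step 1: Compute the condition number.
kappa = L/mu = 191/135 = 1.4148
Step 2: Compute the convergence rate.
r = 1 - 2/(kappa + 1) = 1 - 2*mu/(L + mu) = (L - mu)/(L + mu) = 56/326 = 0.1718


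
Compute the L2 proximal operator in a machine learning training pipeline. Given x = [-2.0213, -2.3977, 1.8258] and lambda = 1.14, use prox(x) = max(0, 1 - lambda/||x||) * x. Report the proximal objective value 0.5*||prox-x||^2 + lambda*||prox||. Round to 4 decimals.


Step 1: Compute ||x||.
||x|| = 3.6288
Step 2: Compute scaling factor.
scale = max(0, 1 - 1.14/3.6288) = 0.6858
Step 3: prox(x) = [-1.3863, -1.6445, 1.2522]
||prox(x)|| = 2.4888
Step 4: Proximal objective.
0.5*||prox-x||^2 = 0.6498
lambda*||prox|| = 2.8372
Total = 3.487


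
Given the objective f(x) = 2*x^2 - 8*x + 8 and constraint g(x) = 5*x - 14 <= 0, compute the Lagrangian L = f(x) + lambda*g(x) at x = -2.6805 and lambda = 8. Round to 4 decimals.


Step 1: Evaluate f(x).
f(-2.6805) = 2*(-2.6805)^2 - 8*(-2.6805) + 8 = 43.8142
Step 2: Evaluate g(x).
g(-2.6805) = 5*-2.6805 - 14 = -27.4025
Step 3: Compute Lagrangian.
L = 43.8142 + 8*-27.4025 = -175.4058


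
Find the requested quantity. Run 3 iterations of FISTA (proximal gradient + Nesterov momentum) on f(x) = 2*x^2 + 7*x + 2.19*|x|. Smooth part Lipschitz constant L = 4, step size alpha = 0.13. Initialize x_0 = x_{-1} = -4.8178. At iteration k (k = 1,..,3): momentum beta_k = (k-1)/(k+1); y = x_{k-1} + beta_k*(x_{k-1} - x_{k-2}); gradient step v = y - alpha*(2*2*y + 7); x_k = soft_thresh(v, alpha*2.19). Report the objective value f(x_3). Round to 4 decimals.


FISTA on f(x) = 2*x^2 + 7*x + 2.19*|x|
L = 4, alpha = 0.13
Iteration 1: beta = 0.0, y = -4.8178 + 0.0*(-4.8178 + 4.8178) = -4.8178
  grad(y) = -12.2712, v = y - alpha*grad = -3.2225
  prox(v) = soft_thresh(-3.2225, 0.2847) = -2.9378
Iteration 2: beta = 0.3333, y = -2.9378 + 0.3333*(-2.9378 + 4.8178) = -2.3112
  grad(y) = -2.2448, v = y - alpha*grad = -2.0194
  prox(v) = soft_thresh(-2.0194, 0.2847) = -1.7347
Iteration 3: beta = 0.5, y = -1.7347 + 0.5*(-1.7347 + 2.9378) = -1.1331
  grad(y) = 2.4677, v = y - alpha*grad = -1.4539
  prox(v) = soft_thresh(-1.4539, 0.2847) = -1.1692
f(x_3) = 2*(-1.1692)^2 + 7*(-1.1692) + 2.19*|-1.1692| = -2.8898


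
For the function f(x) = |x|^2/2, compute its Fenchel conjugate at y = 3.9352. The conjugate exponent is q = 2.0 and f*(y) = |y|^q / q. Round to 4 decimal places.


The conjugate exponent q satisfies 1/p + 1/q = 1.
p = 2, so q = 2/(2 - 1) = 2.0
|y|^q = 3.9352^2.0 = 15.4858
f*(3.9352) = 15.4858 / 2.0 = 7.7429


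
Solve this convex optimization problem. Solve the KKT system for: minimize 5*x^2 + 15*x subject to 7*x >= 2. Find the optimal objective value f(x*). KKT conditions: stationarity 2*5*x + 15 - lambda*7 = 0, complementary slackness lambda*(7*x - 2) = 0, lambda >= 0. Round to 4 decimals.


Step 1: Try lambda = 0 (constraint inactive).
x_unc = -15/(2*5) = -1.5
Check: 7*-1.5 = -10.5 < 2 -- violated!
Step 2: Constraint must be active: 7*x = 2
x* = 2/7 = 0.2857 (rounded; the exact value 2/7 is used below)
lambda = (2*5*(2/7) + 15)/7 = 2.551
Step 3: Compute optimal value.
f(x*) = 5*(2/7)^2 + 15*(2/7) = 4.6939


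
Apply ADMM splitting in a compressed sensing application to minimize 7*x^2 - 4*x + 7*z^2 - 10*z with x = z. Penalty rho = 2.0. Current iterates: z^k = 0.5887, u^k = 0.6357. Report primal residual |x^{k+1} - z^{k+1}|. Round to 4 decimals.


ADMM iteration with rho = 2.0, z^k = 0.5887, u^k = 0.6357
Step 1: x-update.
Minimize 7*x^2 - 4*x + (2.0/2)*(x - 0.5887 + 0.6357)^2
FOC: (2*7 + 2.0)*x = 4 + 2.0*(0.5887 - 0.6357)
x^{k+1} = 0.2441
Step 2: z-update.
Minimize 7*z^2 - 10*z + (2.0/2)*(0.2441 - z + 0.6357)^2
FOC: (2*7 + 2.0)*z = 10 + 2.0*(0.2441 + 0.6357)
z^{k+1} = 0.735
Step 3: u-update.
u^{k+1} = 0.6357 + 0.2441 - 0.735 = 0.1448
Step 4: Primal residual = |0.2441 - 0.735| = 0.4909


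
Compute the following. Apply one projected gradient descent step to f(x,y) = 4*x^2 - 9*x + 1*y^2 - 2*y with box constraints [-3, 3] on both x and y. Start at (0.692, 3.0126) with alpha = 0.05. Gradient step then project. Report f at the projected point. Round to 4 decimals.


Step 1: Compute gradient at (0.692, 3.0126).
grad_x = 2*4*0.692 - 9 = -3.464
grad_y = 2*1*3.0126 - 2 = 4.0252
Step 2: Gradient step.
x_raw = 0.692 - 0.05*-3.464 = 0.8652
y_raw = 3.0126 - 0.05*4.0252 = 2.8113
Step 3: Project onto [-3, 3].
x_proj = clip(0.8652) = 0.8652
y_proj = clip(2.8113) = 2.8113
Step 4: Evaluate f.
f(0.8652, 2.8113) = -2.5116


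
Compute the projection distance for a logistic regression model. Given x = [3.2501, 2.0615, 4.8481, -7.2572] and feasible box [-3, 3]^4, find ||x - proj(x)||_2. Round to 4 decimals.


Project each component onto [-3, 3].
clip(3.2501) = 3.0, clip(2.0615) = 2.0615, clip(4.8481) = 3.0, clip(-7.2572) = -3.0
Projection = [3.0, 2.0615, 3.0, -3.0]
Squared diffs: [0.0626, 0.0, 3.4155, 18.1238]
Distance = sqrt(21.6019) = 4.6478


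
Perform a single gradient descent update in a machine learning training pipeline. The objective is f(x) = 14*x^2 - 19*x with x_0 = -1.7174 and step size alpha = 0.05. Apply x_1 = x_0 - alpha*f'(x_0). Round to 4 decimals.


We compute the gradient at x_0 and apply the update.
f'(x) = 28*x - 19
f'(-1.7174) = 28*-1.7174 - 19 = -67.0872
x_1 = -1.7174 - 0.05*-67.0872 = 1.637


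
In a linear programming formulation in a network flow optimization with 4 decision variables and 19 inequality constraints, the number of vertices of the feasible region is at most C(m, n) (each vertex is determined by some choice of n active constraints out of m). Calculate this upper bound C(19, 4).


Each vertex corresponds to some choice of n active constraints out of m, so the number of vertices is at most C(m, n) = m! / (n!(m-n)!).
m = 19, n = 4
Numerator: 19 * 18 * 17 * 16
Denominator: 4! = 24
C(19, 4) = 3876


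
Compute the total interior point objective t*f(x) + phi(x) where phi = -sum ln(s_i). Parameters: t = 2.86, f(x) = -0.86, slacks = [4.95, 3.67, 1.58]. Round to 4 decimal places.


Step 1: Compute log-barrier.
ln values: [1.5994, 1.3002, 0.4574]
phi = -(1.5994 + 1.3002 + 0.4574) = -3.357
Step 2: Compute augmented objective.
t*f(x) = 2.86*-0.86 = -2.4596
Total = -2.4596 - 3.357 = -5.8166


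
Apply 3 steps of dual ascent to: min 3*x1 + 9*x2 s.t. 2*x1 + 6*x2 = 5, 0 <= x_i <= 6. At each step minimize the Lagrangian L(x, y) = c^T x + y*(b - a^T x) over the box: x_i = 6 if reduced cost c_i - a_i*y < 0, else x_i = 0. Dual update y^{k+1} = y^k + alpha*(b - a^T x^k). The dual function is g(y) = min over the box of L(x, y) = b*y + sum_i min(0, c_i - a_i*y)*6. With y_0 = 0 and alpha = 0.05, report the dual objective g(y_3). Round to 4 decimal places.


Dual ascent for LP: min 3*x1 + 9*x2, 2*x1 + 6*x2 = 5, 0 <= x_i <= 6
Step 1: y^k = 0.0, reduced costs: (3.0, 9.0)
  x^k = (0.0, 0.0), subgradient = b - a^T x = 5.0
  y^{k+1} = 0.0 + 0.05*5.0 = 0.25
Step 2: y^k = 0.25, reduced costs: (2.5, 7.5)
  x^k = (0.0, 0.0), subgradient = b - a^T x = 5.0
  y^{k+1} = 0.25 + 0.05*5.0 = 0.5
Step 3: y^k = 0.5, reduced costs: (2.0, 6.0)
  x^k = (0.0, 0.0), subgradient = b - a^T x = 5.0
  y^{k+1} = 0.5 + 0.05*5.0 = 0.75
Dual objective at y_3 = 0.75: reduced costs (1.5, 4.5), box minimizer x = (0.0, 0.0)
g(y_3) = b*y + (c1 - a1*y)*x1 + (c2 - a2*y)*x2 = 5*0.75 + 1.5*0.0 + 4.5*0.0 = 3.75 + 0.0 + 0.0 = 3.75


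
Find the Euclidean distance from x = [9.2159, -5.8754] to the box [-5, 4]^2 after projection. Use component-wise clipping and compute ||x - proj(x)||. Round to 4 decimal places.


Project each component onto [-5, 4].
clip(9.2159) = 4.0, clip(-5.8754) = -5.0
Projection = [4.0, -5.0]
Squared diffs: [27.2056, 0.7663]
Distance = sqrt(27.9719) = 5.2889


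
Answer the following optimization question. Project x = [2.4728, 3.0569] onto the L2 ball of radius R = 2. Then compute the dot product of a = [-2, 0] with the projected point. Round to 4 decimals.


Step 1: Compute ||x|| (intermediates to 6 decimals).
||x|| = sqrt(2.4728^2 + 3.0569^2) = 3.931841
Step 2: Project.
Since ||x|| > R, scale = R/||x|| = 2/3.931841 = 0.508668, proj(x) = scale * x
proj(x) = [1.257834, 1.554947]
Step 3: Dot product.
a^T * proj(x) = -2*1.257834 + 0*1.554947 = -2.5157


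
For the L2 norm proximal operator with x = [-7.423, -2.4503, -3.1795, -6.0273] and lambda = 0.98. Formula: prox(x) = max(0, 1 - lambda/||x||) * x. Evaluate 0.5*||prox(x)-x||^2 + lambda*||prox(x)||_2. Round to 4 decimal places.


Step 1: Compute ||x||.
||x|| = 10.3703
Step 2: Compute scaling factor.
scale = max(0, 1 - 0.98/10.3703) = 0.9055
Step 3: prox(x) = [-6.7215, -2.2187, -2.879, -5.4577]
||prox(x)|| = 9.3903
Step 4: Proximal objective.
0.5*||prox-x||^2 = 0.4802
lambda*||prox|| = 9.2025
Total = 9.6827


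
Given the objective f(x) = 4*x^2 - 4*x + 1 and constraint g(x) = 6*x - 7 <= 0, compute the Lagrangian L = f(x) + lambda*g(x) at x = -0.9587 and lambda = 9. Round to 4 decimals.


Step 1: Evaluate f(x).
f(-0.9587) = 4*(-0.9587)^2 - 4*(-0.9587) + 1 = 8.5112
Step 2: Evaluate g(x).
g(-0.9587) = 6*-0.9587 - 7 = -12.7522
Step 3: Compute Lagrangian.
L = 8.5112 + 9*-12.7522 = -106.2586


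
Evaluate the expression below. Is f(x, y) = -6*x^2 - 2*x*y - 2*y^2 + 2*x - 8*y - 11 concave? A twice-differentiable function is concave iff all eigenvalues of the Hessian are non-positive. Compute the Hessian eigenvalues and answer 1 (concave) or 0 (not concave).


The Hessian of f(x,y) = -6*x^2 - 2*x*y - 2*y^2 + 2*x - 8*y - 11 is:
H = [[-12, -2], [-2, -4]]
Trace = -12 - 4 = -16
Determinant = -12*-4 - (-2)^2 = 44
Discriminant = (-16)^2 - 4*44 = 80.0
Eigenvalues: lambda_1 = -12.4721, lambda_2 = -3.5279
The function is concave.

1


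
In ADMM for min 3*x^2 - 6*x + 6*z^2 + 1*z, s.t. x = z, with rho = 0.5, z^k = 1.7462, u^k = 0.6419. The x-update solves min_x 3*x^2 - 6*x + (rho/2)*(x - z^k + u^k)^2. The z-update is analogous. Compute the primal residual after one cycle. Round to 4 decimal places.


ADMM iteration with rho = 0.5, z^k = 1.7462, u^k = 0.6419
Step 1: x-update.
Minimize 3*x^2 - 6*x + (0.5/2)*(x - 1.7462 + 0.6419)^2
FOC: (2*3 + 0.5)*x = 6 + 0.5*(1.7462 - 0.6419)
x^{k+1} = 1.008
Step 2: z-update.
Minimize 6*z^2 + 1*z + (0.5/2)*(1.008 - z + 0.6419)^2
FOC: (2*6 + 0.5)*z = -1 + 0.5*(1.008 + 0.6419)
z^{k+1} = -0.014
Step 3: u-update.
u^{k+1} = 0.6419 + 1.008 + 0.014 = 1.6639
Step 4: Primal residual = |1.008 + 0.014| = 1.022


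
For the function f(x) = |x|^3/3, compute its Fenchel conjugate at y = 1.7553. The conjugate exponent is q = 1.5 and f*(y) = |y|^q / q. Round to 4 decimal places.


The conjugate exponent q satisfies 1/p + 1/q = 1.
p = 3, so q = 3/(3 - 1) = 1.5
|y|^q = 1.7553^1.5 = 2.3256
f*(1.7553) = 2.3256 / 1.5 = 1.5504


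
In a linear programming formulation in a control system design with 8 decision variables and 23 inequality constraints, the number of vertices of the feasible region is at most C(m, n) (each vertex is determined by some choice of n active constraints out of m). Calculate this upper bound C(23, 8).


Each vertex corresponds to some choice of n active constraints out of m, so the number of vertices is at most C(m, n) = m! / (n!(m-n)!).
m = 23, n = 8
Numerator: 23 * 22 * 21 * 20 * 19 * 18 * 17 * 16
Denominator: 8! = 40320
C(23, 8) = 490314


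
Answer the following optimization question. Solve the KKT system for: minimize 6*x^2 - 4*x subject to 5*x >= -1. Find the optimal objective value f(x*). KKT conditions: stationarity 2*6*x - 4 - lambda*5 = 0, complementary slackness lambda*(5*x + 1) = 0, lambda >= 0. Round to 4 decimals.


Step 1: Try lambda = 0 (constraint inactive).
Stationarity: 2*6*x - 4 = 0
x* = 4/(2*6) = 1/3 = 0.3333 (rounded; the exact value 1/3 is used below)
Check constraint: 5*0.3333 = 1.6665 >= -1 -- satisfied.
Step 2: Compute optimal value.
f(x*) = 6*(1/3)^2 - 4*(1/3) = -0.6667


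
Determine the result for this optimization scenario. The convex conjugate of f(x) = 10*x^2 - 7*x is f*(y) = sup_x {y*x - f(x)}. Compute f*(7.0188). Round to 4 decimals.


f*(y) = sup_x {y*x - a*x^2 - b*x} = sup_x {(y-b)*x - a*x^2}
FOC: (y - b) - 2a*x = 0 => x* = (y - b)/(2a)
x* = (7.0188 + 7)/(2*10) = 0.7009
f*(7.0188) = (y-b)^2/(4a) = (7.0188 + 7)^2/(4*10)
= 196.5268/40 = 4.9132


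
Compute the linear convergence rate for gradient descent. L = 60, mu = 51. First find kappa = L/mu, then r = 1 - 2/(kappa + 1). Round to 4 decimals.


Step 1: Compute the condition number.
kappa = L/mu = 60/51 = 1.1765
Step 2: Compute the convergence rate.
r = 1 - 2/(kappa + 1) = 1 - 2*mu/(L + mu) = (L - mu)/(L + mu) = 9/111 = 0.0811


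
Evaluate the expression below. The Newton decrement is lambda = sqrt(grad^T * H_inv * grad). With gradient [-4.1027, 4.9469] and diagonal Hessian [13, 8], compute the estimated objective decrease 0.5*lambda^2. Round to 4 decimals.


Step 1: H is diagonal, so H^(-1) * g = [-0.3156, 0.6184].
Step 2: g^T H^(-1) g = sum_i g_i^2 / H_ii
  = (-4.1027)^2/13 + (4.9469)^2/8
  = 1.2948 + 3.059 = 4.3538
Step 3: Objective decrease = 0.5 * g^T H^(-1) g = 2.1769


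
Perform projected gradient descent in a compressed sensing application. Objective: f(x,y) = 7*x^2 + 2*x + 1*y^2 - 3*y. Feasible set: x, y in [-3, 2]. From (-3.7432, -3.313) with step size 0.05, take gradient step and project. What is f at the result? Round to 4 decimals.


Step 1: Compute gradient at (-3.7432, -3.313).
grad_x = 2*7*-3.7432 + 2 = -50.4048
grad_y = 2*1*-3.313 - 3 = -9.626
Step 2: Gradient step.
x_raw = -3.7432 - 0.05*-50.4048 = -1.223
y_raw = -3.313 - 0.05*-9.626 = -2.8317
Step 3: Project onto [-3, 2].
x_proj = clip(-1.223) = -1.223
y_proj = clip(-2.8317) = -2.8317
Step 4: Evaluate f.
f(-1.223, -2.8317) = 24.5371


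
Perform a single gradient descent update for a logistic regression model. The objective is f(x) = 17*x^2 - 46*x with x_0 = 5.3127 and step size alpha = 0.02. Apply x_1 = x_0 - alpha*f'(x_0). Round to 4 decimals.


We compute the gradient at x_0 and apply the update.
f'(x) = 34*x - 46
f'(5.3127) = 34*5.3127 - 46 = 134.6318
x_1 = 5.3127 - 0.02*134.6318 = 2.6201


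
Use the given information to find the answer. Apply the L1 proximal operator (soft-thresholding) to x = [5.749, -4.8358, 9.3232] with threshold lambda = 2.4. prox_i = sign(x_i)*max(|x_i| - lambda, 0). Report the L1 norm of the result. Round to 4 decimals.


Soft-thresholding with lambda = 2.4:
prox(5.749) = sign(5.749)*max(|5.749| - 2.4, 0) = 3.349
prox(-4.8358) = sign(-4.8358)*max(|-4.8358| - 2.4, 0) = -2.4358
prox(9.3232) = sign(9.3232)*max(|9.3232| - 2.4, 0) = 6.9232
prox(x) = [3.349, -2.4358, 6.9232]
||prox(x)||_1 = 3.349 + 2.4358 + 6.9232 = 12.708


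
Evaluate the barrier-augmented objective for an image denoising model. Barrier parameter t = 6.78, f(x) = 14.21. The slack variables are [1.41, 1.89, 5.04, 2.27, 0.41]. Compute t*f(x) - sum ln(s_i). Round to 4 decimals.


Step 1: Compute log-barrier.
ln values: [0.3436, 0.6366, 1.6174, 0.8198, -0.8916]
phi = -(0.3436 + 0.6366 + 1.6174 + 0.8198 - 0.8916) = -2.5258
Step 2: Compute augmented objective.
t*f(x) = 6.78*14.21 = 96.3438
Total = 96.3438 - 2.5258 = 93.818


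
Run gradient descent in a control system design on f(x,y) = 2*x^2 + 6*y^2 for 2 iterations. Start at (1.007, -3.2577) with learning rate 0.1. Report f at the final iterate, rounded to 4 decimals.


Gradient descent on f(x,y) = 2*x^2 + 6*y^2.
Starting point: (1.007, -3.2577), alpha = 0.1
Step 1: grad_x = 2*2*1.007 = 4.028, grad_y = 2*6*-3.2577 = -39.0924
  x_1 = 1.007 - 0.1*4.028 = 0.6042
  y_1 = -3.2577 - 0.1*-39.0924 = 0.6515
Step 2: grad_x = 2*2*0.6042 = 2.4168, grad_y = 2*6*0.6515 = 7.8185
  x_2 = 0.6042 - 0.1*2.4168 = 0.3625
  y_2 = 0.6515 - 0.1*7.8185 = -0.1303
f(0.3625, -0.1303) = 2*0.3625^2 + 6*(-0.1303)^2 = 0.3647


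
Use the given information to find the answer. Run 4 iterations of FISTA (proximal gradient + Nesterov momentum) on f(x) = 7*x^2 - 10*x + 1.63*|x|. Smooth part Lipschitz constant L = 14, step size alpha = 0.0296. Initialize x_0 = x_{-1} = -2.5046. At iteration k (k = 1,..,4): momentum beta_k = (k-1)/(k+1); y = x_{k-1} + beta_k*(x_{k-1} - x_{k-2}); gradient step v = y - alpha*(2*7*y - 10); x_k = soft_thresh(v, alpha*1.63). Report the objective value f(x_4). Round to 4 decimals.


FISTA on f(x) = 7*x^2 - 10*x + 1.63*|x|
L = 14, alpha = 0.0296
Iteration 1: beta = 0.0, y = -2.5046 + 0.0*(-2.5046 + 2.5046) = -2.5046
  grad(y) = -45.0644, v = y - alpha*grad = -1.1707
  prox(v) = soft_thresh(-1.1707, 0.0482) = -1.1224
Iteration 2: beta = 0.3333, y = -1.1224 + 0.3333*(-1.1224 + 2.5046) = -0.6617
  grad(y) = -19.2642, v = y - alpha*grad = -0.0915
  prox(v) = soft_thresh(-0.0915, 0.0482) = -0.0433
Iteration 3: beta = 0.5, y = -0.0433 + 0.5*(-0.0433 + 1.1224) = 0.4963
  grad(y) = -3.0513, v = y - alpha*grad = 0.5867
  prox(v) = soft_thresh(0.5867, 0.0482) = 0.5384
Iteration 4: beta = 0.6, y = 0.5384 + 0.6*(0.5384 + 0.0433) = 0.8874
  grad(y) = 2.4236, v = y - alpha*grad = 0.8157
  prox(v) = soft_thresh(0.8157, 0.0482) = 0.7674
f(x_4) = 7*0.7674^2 - 10*0.7674 + 1.63*|0.7674| = -2.3008


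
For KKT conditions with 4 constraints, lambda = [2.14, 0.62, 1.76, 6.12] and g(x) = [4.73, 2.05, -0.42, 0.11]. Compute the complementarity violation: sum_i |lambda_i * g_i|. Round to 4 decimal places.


KKT complementary slackness check:
lambda_1 * g_1 = 2.14 * 4.73 = 10.1222
lambda_2 * g_2 = 0.62 * 2.05 = 1.271
lambda_3 * g_3 = 1.76 * -0.42 = -0.7392
lambda_4 * g_4 = 6.12 * 0.11 = 0.6732
Total violation = 10.1222 + 1.271 + 0.7392 + 0.6732 = 12.8056


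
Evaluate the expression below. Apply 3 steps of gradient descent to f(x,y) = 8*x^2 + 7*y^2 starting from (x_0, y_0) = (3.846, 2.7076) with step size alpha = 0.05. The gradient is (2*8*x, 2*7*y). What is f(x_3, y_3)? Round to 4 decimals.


Gradient descent on f(x,y) = 8*x^2 + 7*y^2.
Starting point: (3.846, 2.7076), alpha = 0.05
Step 1: grad_x = 2*8*3.846 = 61.536, grad_y = 2*7*2.7076 = 37.9064
  x_1 = 3.846 - 0.05*61.536 = 0.7692
  y_1 = 2.7076 - 0.05*37.9064 = 0.8123
Step 2: grad_x = 2*8*0.7692 = 12.3072, grad_y = 2*7*0.8123 = 11.3719
  x_2 = 0.7692 - 0.05*12.3072 = 0.1538
  y_2 = 0.8123 - 0.05*11.3719 = 0.2437
Step 3: grad_x = 2*8*0.1538 = 2.4614, grad_y = 2*7*0.2437 = 3.4116
  x_3 = 0.1538 - 0.05*2.4614 = 0.0308
  y_3 = 0.2437 - 0.05*3.4116 = 0.0731
f(0.0308, 0.0731) = 8*0.0308^2 + 7*0.0731^2 = 0.045


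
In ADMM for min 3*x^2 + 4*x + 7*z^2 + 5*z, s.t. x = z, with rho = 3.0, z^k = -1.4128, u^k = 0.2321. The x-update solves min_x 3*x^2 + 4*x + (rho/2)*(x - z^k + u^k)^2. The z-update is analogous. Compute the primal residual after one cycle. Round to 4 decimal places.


ADMM iteration with rho = 3.0, z^k = -1.4128, u^k = 0.2321
Step 1: x-update.
Minimize 3*x^2 + 4*x + (3.0/2)*(x + 1.4128 + 0.2321)^2
FOC: (2*3 + 3.0)*x = -4 + 3.0*(-1.4128 - 0.2321)
x^{k+1} = -0.9927
Step 2: z-update.
Minimize 7*z^2 + 5*z + (3.0/2)*(-0.9927 - z + 0.2321)^2
FOC: (2*7 + 3.0)*z = -5 + 3.0*(-0.9927 + 0.2321)
z^{k+1} = -0.4283
Step 3: u-update.
u^{k+1} = 0.2321 - 0.9927 + 0.4283 = -0.3323
Step 4: Primal residual = |-0.9927 + 0.4283| = 0.5644


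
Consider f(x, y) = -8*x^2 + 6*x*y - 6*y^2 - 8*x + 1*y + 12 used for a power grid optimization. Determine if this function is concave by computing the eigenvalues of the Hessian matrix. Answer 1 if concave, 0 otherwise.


The Hessian of f(x,y) = -8*x^2 + 6*x*y - 6*y^2 - 8*x + 1*y + 12 is:
H = [[-16, 6], [6, -12]]
Trace = -16 - 12 = -28
Determinant = -16*-12 - (6)^2 = 156
Discriminant = (-28)^2 - 4*156 = 160.0
Eigenvalues: lambda_1 = -20.3246, lambda_2 = -7.6754
The function is concave.

1


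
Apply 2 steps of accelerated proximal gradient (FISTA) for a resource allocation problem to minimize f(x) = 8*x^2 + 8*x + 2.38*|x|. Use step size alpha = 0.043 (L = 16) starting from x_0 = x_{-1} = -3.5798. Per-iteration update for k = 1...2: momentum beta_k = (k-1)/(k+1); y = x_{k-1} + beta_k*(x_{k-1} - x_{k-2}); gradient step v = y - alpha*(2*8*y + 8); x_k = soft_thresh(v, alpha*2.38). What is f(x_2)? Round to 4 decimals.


FISTA on f(x) = 8*x^2 + 8*x + 2.38*|x|
L = 16, alpha = 0.043
Iteration 1: beta = 0.0, y = -3.5798 + 0.0*(-3.5798 + 3.5798) = -3.5798
  grad(y) = -49.2768, v = y - alpha*grad = -1.4609
  prox(v) = soft_thresh(-1.4609, 0.1023) = -1.3586
Iteration 2: beta = 0.3333, y = -1.3586 + 0.3333*(-1.3586 + 3.5798) = -0.6181
  grad(y) = -1.8903, v = y - alpha*grad = -0.5369
  prox(v) = soft_thresh(-0.5369, 0.1023) = -0.4345
f(x_2) = 8*(-0.4345)^2 + 8*(-0.4345) + 2.38*|-0.4345| = -0.9315


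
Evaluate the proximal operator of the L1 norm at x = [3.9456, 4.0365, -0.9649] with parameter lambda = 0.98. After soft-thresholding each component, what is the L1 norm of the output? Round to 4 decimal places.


Soft-thresholding with lambda = 0.98:
prox(3.9456) = sign(3.9456)*max(|3.9456| - 0.98, 0) = 2.9656
prox(4.0365) = sign(4.0365)*max(|4.0365| - 0.98, 0) = 3.0565
prox(-0.9649) = sign(-0.9649)*max(|-0.9649| - 0.98, 0) = 0.0
prox(x) = [2.9656, 3.0565, 0.0]
||prox(x)||_1 = 2.9656 + 3.0565 + 0.0 = 6.0221


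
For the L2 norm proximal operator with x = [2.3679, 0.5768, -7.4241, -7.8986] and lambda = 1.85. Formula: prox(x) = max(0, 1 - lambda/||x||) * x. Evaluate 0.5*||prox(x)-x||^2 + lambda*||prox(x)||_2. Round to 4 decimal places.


Step 1: Compute ||x||.
||x|| = 11.1106
Step 2: Compute scaling factor.
scale = max(0, 1 - 1.85/11.1106) = 0.8335
Step 3: prox(x) = [1.9736, 0.4808, -6.1879, -6.5834]
||prox(x)|| = 9.2606
Step 4: Proximal objective.
0.5*||prox-x||^2 = 1.7113
lambda*||prox|| = 17.1321
Total = 18.8433


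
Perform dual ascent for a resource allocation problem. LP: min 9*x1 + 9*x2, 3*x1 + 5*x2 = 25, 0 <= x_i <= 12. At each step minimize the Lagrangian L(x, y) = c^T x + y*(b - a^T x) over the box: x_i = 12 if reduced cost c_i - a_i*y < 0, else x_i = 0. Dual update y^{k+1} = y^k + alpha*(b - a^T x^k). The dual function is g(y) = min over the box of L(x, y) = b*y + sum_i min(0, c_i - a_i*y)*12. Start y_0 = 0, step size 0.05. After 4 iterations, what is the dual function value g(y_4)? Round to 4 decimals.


Dual ascent for LP: min 9*x1 + 9*x2, 3*x1 + 5*x2 = 25, 0 <= x_i <= 12
Step 1: y^k = 0.0, reduced costs: (9.0, 9.0)
  x^k = (0.0, 0.0), subgradient = b - a^T x = 25.0
  y^{k+1} = 0.0 + 0.05*25.0 = 1.25
Step 2: y^k = 1.25, reduced costs: (5.25, 2.75)
  x^k = (0.0, 0.0), subgradient = b - a^T x = 25.0
  y^{k+1} = 1.25 + 0.05*25.0 = 2.5
Step 3: y^k = 2.5, reduced costs: (1.5, -3.5)
  x^k = (0.0, 12.0), subgradient = b - a^T x = -35.0
  y^{k+1} = 2.5 + 0.05*-35.0 = 0.75
Step 4: y^k = 0.75, reduced costs: (6.75, 5.25)
  x^k = (0.0, 0.0), subgradient = b - a^T x = 25.0
  y^{k+1} = 0.75 + 0.05*25.0 = 2.0
Dual objective at y_4 = 2.0: reduced costs (3.0, -1.0), box minimizer x = (0.0, 12.0)
g(y_4) = b*y + (c1 - a1*y)*x1 + (c2 - a2*y)*x2 = 25*2.0 + 3.0*0.0 + (-1.0)*12.0 = 50.0 + 0.0 - 12.0 = 38.0


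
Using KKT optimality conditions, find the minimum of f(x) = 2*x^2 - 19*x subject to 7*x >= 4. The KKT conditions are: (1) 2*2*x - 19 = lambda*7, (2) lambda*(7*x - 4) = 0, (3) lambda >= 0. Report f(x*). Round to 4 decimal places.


Step 1: Try lambda = 0 (constraint inactive).
Stationarity: 2*2*x - 19 = 0
x* = 19/(2*2) = 4.75
Check constraint: 7*4.75 = 33.25 >= 4 -- satisfied.
Step 2: Compute optimal value.
f(x*) = 2*4.75^2 - 19*4.75 = -45.125


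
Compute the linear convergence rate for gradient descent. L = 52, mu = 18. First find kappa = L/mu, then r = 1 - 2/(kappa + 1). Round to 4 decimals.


Step 1: Compute the condition number.
kappa = L/mu = 52/18 = 2.8889
Step 2: Compute the convergence rate.
r = 1 - 2/(kappa + 1) = 1 - 2*mu/(L + mu) = (L - mu)/(L + mu) = 34/70 = 0.4857


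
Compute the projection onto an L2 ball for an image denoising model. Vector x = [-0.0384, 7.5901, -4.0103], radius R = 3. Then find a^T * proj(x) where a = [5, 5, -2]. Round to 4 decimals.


Step 1: Compute ||x|| (intermediates to 6 decimals).
||x|| = sqrt((-0.0384)^2 + 7.5901^2 + (-4.0103)^2) = 8.584498
Step 2: Project.
Since ||x|| > R, scale = R/||x|| = 3/8.584498 = 0.349467, proj(x) = scale * x
proj(x) = [-0.01342, 2.652489, -1.401468]
Step 3: Dot product.
a^T * proj(x) = 5*(-0.01342) + 5*2.652489 - 2*(-1.401468) = 15.9983


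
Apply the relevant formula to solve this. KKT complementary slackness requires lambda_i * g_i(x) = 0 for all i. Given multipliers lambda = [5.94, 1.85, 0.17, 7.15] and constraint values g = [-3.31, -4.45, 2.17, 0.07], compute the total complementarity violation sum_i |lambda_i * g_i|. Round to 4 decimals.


KKT complementary slackness check:
lambda_1 * g_1 = 5.94 * -3.31 = -19.6614
lambda_2 * g_2 = 1.85 * -4.45 = -8.2325
lambda_3 * g_3 = 0.17 * 2.17 = 0.3689
lambda_4 * g_4 = 7.15 * 0.07 = 0.5005
Total violation = 19.6614 + 8.2325 + 0.3689 + 0.5005 = 28.7633


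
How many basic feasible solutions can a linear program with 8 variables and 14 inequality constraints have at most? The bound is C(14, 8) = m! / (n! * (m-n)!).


Each vertex corresponds to some choice of n active constraints out of m, so the number of vertices is at most C(m, n) = m! / (n!(m-n)!).
m = 14, n = 8
Numerator: 14 * 13 * 12 * 11 * 10 * 9 * 8 * 7
Denominator: 8! = 40320
C(14, 8) = 3003


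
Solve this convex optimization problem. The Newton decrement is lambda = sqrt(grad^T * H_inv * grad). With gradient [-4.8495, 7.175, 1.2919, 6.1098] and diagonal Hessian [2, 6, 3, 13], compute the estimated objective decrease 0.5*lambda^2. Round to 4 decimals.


Step 1: H is diagonal, so H^(-1) * g = [-2.4248, 1.1958, 0.4306, 0.47].
Step 2: g^T H^(-1) g = sum_i g_i^2 / H_ii
  = (-4.8495)^2/2 + (7.175)^2/6 + (1.2919)^2/3 + (6.1098)^2/13
  = 11.7588 + 8.5801 + 0.5563 + 2.8715 = 23.7668
Step 3: Objective decrease = 0.5 * g^T H^(-1) g = 11.8834


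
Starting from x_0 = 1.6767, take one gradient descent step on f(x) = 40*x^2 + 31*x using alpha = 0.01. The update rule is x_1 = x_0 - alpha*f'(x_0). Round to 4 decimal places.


We compute the gradient at x_0 and apply the update.
f'(x) = 80*x + 31
f'(1.6767) = 80*1.6767 + 31 = 165.136
x_1 = 1.6767 - 0.01*165.136 = 0.0253


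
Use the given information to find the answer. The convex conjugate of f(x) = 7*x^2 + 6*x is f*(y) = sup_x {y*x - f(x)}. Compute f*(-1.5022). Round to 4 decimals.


f*(y) = sup_x {y*x - a*x^2 - b*x} = sup_x {(y-b)*x - a*x^2}
FOC: (y - b) - 2a*x = 0 => x* = (y - b)/(2a)
x* = (-1.5022 - 6)/(2*7) = -0.5359
f*(-1.5022) = (y-b)^2/(4a) = (-1.5022 - 6)^2/(4*7)
= 56.283/28 = 2.0101


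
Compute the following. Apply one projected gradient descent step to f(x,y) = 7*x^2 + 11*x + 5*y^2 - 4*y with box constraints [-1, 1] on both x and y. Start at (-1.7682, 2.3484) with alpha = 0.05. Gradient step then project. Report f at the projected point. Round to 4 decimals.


Step 1: Compute gradient at (-1.7682, 2.3484).
grad_x = 2*7*-1.7682 + 11 = -13.7548
grad_y = 2*5*2.3484 - 4 = 19.484
Step 2: Gradient step.
x_raw = -1.7682 - 0.05*-13.7548 = -1.0805
y_raw = 2.3484 - 0.05*19.484 = 1.3742
Step 3: Project onto [-1, 1].
x_proj = clip(-1.0805) = -1.0
y_proj = clip(1.3742) = 1.0
Step 4: Evaluate f.
f(-1.0, 1.0) = -3.0


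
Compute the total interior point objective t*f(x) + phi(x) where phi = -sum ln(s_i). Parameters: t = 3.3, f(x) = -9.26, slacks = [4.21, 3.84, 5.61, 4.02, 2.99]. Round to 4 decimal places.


Step 1: Compute log-barrier.
ln values: [1.4375, 1.3455, 1.7246, 1.3913, 1.0953]
phi = -(1.4375 + 1.3455 + 1.7246 + 1.3913 + 1.0953) = -6.994
Step 2: Compute augmented objective.
t*f(x) = 3.3*-9.26 = -30.558
Total = -30.558 - 6.994 = -37.552


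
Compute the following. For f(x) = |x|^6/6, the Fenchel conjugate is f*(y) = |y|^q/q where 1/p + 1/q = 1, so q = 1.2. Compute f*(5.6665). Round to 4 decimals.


The conjugate exponent q satisfies 1/p + 1/q = 1.
p = 6, so q = 6/(6 - 1) = 1.2
|y|^q = 5.6665^1.2 = 8.0164
f*(5.6665) = 8.0164 / 1.2 = 6.6803


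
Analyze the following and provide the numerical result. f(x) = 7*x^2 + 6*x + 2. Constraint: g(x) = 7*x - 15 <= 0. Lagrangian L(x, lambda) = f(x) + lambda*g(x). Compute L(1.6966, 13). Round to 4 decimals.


Step 1: Evaluate f(x).
f(1.6966) = 7*1.6966^2 + 6*1.6966 + 2 = 32.3288
Step 2: Evaluate g(x).
g(1.6966) = 7*1.6966 - 15 = -3.1238
Step 3: Compute Lagrangian.
L = 32.3288 + 13*-3.1238 = -8.2806


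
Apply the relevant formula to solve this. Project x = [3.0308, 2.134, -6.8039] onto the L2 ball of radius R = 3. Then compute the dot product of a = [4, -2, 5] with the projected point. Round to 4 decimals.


Step 1: Compute ||x|| (intermediates to 6 decimals).
||x|| = sqrt(3.0308^2 + 2.134^2 + (-6.8039)^2) = 7.748081
Step 2: Project.
Since ||x|| > R, scale = R/||x|| = 3/7.748081 = 0.387193, proj(x) = scale * x
proj(x) = [1.173505, 0.82627, -2.634422]
Step 3: Dot product.
a^T * proj(x) = 4*1.173505 - 2*0.82627 + 5*(-2.634422) = -10.1306


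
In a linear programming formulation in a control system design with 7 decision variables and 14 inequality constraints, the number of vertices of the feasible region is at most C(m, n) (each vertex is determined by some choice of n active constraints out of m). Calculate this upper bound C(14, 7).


Each vertex corresponds to some choice of n active constraints out of m, so the number of vertices is at most C(m, n) = m! / (n!(m-n)!).
m = 14, n = 7
Numerator: 14 * 13 * 12 * 11 * 10 * 9 * 8
Denominator: 7! = 5040
C(14, 7) = 3432


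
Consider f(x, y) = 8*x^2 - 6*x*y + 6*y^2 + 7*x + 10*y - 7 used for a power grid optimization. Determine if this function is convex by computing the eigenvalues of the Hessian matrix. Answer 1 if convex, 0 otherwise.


The Hessian of f(x,y) = 8*x^2 - 6*x*y + 6*y^2 + 7*x + 10*y - 7 is:
H = [[16, -6], [-6, 12]]
Trace = 16 + 12 = 28
Determinant = 16*12 - (-6)^2 = 156
Discriminant = (28)^2 - 4*156 = 160.0
Eigenvalues: lambda_1 = 7.6754, lambda_2 = 20.3246
The function is convex.

1


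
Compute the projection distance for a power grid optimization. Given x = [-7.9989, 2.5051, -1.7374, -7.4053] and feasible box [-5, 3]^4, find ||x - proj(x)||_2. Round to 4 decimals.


Project each component onto [-5, 3].
clip(-7.9989) = -5.0, clip(2.5051) = 2.5051, clip(-1.7374) = -1.7374, clip(-7.4053) = -5.0
Projection = [-5.0, 2.5051, -1.7374, -5.0]
Squared diffs: [8.9934, 0.0, 0.0, 5.7855]
Distance = sqrt(14.7789) = 3.8443


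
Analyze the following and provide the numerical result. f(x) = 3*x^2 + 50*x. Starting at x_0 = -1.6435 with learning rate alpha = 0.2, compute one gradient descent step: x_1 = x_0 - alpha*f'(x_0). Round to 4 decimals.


We compute the gradient at x_0 and apply the update.
f'(x) = 6*x + 50
f'(-1.6435) = 6*-1.6435 + 50 = 40.139
x_1 = -1.6435 - 0.2*40.139 = -9.6713


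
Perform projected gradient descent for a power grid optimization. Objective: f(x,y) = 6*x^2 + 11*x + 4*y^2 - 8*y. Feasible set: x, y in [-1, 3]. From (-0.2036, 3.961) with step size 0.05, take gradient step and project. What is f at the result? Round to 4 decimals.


Step 1: Compute gradient at (-0.2036, 3.961).
grad_x = 2*6*-0.2036 + 11 = 8.5568
grad_y = 2*4*3.961 - 8 = 23.688
Step 2: Gradient step.
x_raw = -0.2036 - 0.05*8.5568 = -0.6314
y_raw = 3.961 - 0.05*23.688 = 2.7766
Step 3: Project onto [-1, 3].
x_proj = clip(-0.6314) = -0.6314
y_proj = clip(2.7766) = 2.7766
Step 4: Evaluate f.
f(-0.6314, 2.7766) = 4.0717


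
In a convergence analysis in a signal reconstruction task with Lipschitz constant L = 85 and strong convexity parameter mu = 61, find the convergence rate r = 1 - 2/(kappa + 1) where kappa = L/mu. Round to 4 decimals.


Step 1: Compute the condition number.
kappa = L/mu = 85/61 = 1.3934
Step 2: Compute the convergence rate.
r = 1 - 2/(kappa + 1) = 1 - 2*mu/(L + mu) = (L - mu)/(L + mu) = 24/146 = 0.1644


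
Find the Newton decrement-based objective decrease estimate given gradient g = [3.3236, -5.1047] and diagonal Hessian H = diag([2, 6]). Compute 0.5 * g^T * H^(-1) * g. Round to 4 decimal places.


Step 1: H is diagonal, so H^(-1) * g = [1.6618, -0.8508].
Step 2: g^T H^(-1) g = sum_i g_i^2 / H_ii
  = (3.3236)^2/2 + (-5.1047)^2/6
  = 5.5232 + 4.343 = 9.8662
Step 3: Objective decrease = 0.5 * g^T H^(-1) g = 4.9331


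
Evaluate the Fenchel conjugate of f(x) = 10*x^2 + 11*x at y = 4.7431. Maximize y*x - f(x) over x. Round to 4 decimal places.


f*(y) = sup_x {y*x - a*x^2 - b*x} = sup_x {(y-b)*x - a*x^2}
FOC: (y - b) - 2a*x = 0 => x* = (y - b)/(2a)
x* = (4.7431 - 11)/(2*10) = -0.3128
f*(4.7431) = (y-b)^2/(4a) = (4.7431 - 11)^2/(4*10)
= 39.1488/40 = 0.9787


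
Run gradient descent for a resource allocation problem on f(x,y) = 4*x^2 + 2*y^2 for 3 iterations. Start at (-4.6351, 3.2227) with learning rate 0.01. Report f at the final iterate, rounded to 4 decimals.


Gradient descent on f(x,y) = 4*x^2 + 2*y^2.
Starting point: (-4.6351, 3.2227), alpha = 0.01
Step 1: grad_x = 2*4*-4.6351 = -37.0808, grad_y = 2*2*3.2227 = 12.8908
  x_1 = -4.6351 - 0.01*-37.0808 = -4.2643
  y_1 = 3.2227 - 0.01*12.8908 = 3.0938
Step 2: grad_x = 2*4*-4.2643 = -34.1143, grad_y = 2*2*3.0938 = 12.3752
  x_2 = -4.2643 - 0.01*-34.1143 = -3.9231
  y_2 = 3.0938 - 0.01*12.3752 = 2.97
Step 3: grad_x = 2*4*-3.9231 = -31.3852, grad_y = 2*2*2.97 = 11.8802
  x_3 = -3.9231 - 0.01*-31.3852 = -3.6093
  y_3 = 2.97 - 0.01*11.8802 = 2.8512
f(-3.6093, 2.8512) = 4*(-3.6093)^2 + 2*2.8512^2 = 68.3672


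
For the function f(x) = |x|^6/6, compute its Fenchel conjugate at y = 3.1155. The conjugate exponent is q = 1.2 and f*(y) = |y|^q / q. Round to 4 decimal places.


The conjugate exponent q satisfies 1/p + 1/q = 1.
p = 6, so q = 6/(6 - 1) = 1.2
|y|^q = 3.1155^1.2 = 3.9105
f*(3.1155) = 3.9105 / 1.2 = 3.2588


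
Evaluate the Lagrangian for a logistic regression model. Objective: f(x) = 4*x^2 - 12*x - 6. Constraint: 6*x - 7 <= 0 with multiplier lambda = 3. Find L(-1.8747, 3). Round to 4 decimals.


Step 1: Evaluate f(x).
f(-1.8747) = 4*(-1.8747)^2 - 12*(-1.8747) - 6 = 30.5544
Step 2: Evaluate g(x).
g(-1.8747) = 6*-1.8747 - 7 = -18.2482
Step 3: Compute Lagrangian.
L = 30.5544 + 3*-18.2482 = -24.1902


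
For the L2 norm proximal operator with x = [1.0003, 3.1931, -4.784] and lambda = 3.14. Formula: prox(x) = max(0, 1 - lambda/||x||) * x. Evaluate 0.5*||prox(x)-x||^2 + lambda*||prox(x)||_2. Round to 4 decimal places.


Step 1: Compute ||x||.
||x|| = 5.8381
Step 2: Compute scaling factor.
scale = max(0, 1 - 3.14/5.8381) = 0.4622
Step 3: prox(x) = [0.4623, 1.4757, -2.2109]
||prox(x)|| = 2.6981
Step 4: Proximal objective.
0.5*||prox-x||^2 = 4.9298
lambda*||prox|| = 8.472
Total = 13.4018


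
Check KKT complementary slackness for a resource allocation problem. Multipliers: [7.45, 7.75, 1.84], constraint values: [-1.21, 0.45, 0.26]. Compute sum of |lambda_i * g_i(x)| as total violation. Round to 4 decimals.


KKT complementary slackness check:
lambda_1 * g_1 = 7.45 * -1.21 = -9.0145
lambda_2 * g_2 = 7.75 * 0.45 = 3.4875
lambda_3 * g_3 = 1.84 * 0.26 = 0.4784
Total violation = 9.0145 + 3.4875 + 0.4784 = 12.9804


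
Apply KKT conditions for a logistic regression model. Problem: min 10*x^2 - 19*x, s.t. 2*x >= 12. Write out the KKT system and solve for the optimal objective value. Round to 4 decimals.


Step 1: Try lambda = 0 (constraint inactive).
x_unc = 19/(2*10) = 0.95
Check: 2*0.95 = 1.9 < 12 -- violated!
Step 2: Constraint must be active: 2*x = 12
x* = 12/2 = 6.0
lambda = (2*10*6.0 - 19)/2 = 50.5
Step 3: Compute optimal value.
f(x*) = 10*6.0^2 - 19*6.0 = 246.0


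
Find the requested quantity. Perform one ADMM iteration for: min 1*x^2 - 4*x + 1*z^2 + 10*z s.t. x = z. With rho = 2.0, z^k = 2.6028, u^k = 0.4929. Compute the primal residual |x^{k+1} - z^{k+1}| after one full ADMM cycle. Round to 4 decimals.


ADMM iteration with rho = 2.0, z^k = 2.6028, u^k = 0.4929
Step 1: x-update.
Minimize 1*x^2 - 4*x + (2.0/2)*(x - 2.6028 + 0.4929)^2
FOC: (2*1 + 2.0)*x = 4 + 2.0*(2.6028 - 0.4929)
x^{k+1} = 2.055
Step 2: z-update.
Minimize 1*z^2 + 10*z + (2.0/2)*(2.055 - z + 0.4929)^2
FOC: (2*1 + 2.0)*z = -10 + 2.0*(2.055 + 0.4929)
z^{k+1} = -1.2261
Step 3: u-update.
u^{k+1} = 0.4929 + 2.055 + 1.2261 = 3.7739
Step 4: Primal residual = |2.055 + 1.2261| = 3.281
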